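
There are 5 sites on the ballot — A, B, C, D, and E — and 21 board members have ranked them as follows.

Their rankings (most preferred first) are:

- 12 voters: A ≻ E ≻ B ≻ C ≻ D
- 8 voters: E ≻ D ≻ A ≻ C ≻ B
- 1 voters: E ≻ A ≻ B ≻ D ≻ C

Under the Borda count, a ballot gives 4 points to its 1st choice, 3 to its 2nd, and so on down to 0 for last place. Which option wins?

Borda scores:
  A: 12·4 + 8·2 + 3 = 67
  B: 12·2 + 8·0 + 2 = 26
  C: 12·1 + 8·1 + 0 = 20
  D: 12·0 + 8·3 + 1 = 25
  E: 12·3 + 8·4 + 4 = 72
E has the highest total.

E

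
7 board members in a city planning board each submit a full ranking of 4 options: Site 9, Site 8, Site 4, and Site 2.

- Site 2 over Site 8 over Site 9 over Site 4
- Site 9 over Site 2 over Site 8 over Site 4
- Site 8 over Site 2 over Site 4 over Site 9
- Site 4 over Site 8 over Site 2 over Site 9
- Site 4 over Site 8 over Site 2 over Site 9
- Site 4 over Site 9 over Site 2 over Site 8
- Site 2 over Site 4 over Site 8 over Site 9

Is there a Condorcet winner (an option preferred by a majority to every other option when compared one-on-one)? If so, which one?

Site 2

Head-to-head results (7 voters total):
Site 9 vs Site 8: Site 8 wins 5–2.
Site 9 vs Site 4: Site 4 wins 5–2.
Site 9 vs Site 2: Site 2 wins 5–2.
Site 8 vs Site 4: Site 4 wins 4–3.
Site 8 vs Site 2: Site 2 wins 4–3.
Site 4 vs Site 2: Site 2 wins 4–3.
Site 2 beats each rival — Site 9 (5–2), Site 8 (4–3), Site 4 (4–3) — so Site 2 is the Condorcet winner.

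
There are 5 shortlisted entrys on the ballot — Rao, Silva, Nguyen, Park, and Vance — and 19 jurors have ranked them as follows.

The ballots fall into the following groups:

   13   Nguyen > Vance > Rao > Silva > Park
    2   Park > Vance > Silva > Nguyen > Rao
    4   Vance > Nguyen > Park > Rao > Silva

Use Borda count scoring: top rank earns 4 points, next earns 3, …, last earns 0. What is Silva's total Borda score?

17

Borda scores:
  Rao: 13·2 + 2·0 + 4·1 = 30
  Silva: 13·1 + 2·2 + 4·0 = 17
  Nguyen: 13·4 + 2·1 + 4·3 = 66
  Park: 13·0 + 2·4 + 4·2 = 16
  Vance: 13·3 + 2·3 + 4·4 = 61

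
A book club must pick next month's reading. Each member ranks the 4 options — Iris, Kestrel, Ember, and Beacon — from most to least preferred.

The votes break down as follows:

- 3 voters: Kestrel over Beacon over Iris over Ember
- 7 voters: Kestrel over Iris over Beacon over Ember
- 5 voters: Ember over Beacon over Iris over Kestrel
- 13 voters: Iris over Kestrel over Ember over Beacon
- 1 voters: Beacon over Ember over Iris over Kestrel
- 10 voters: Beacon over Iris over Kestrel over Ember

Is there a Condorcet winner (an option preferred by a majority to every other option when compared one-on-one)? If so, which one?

Iris

Head-to-head results (39 voters total):
Iris vs Kestrel: Iris wins 29–10.
Iris vs Ember: Iris wins 33–6.
Iris vs Beacon: Iris wins 20–19.
Kestrel vs Ember: Kestrel wins 33–6.
Kestrel vs Beacon: Kestrel wins 23–16.
Ember vs Beacon: Beacon wins 21–18.
Iris beats each rival — Kestrel (29–10), Ember (33–6), Beacon (20–19) — so Iris is the Condorcet winner.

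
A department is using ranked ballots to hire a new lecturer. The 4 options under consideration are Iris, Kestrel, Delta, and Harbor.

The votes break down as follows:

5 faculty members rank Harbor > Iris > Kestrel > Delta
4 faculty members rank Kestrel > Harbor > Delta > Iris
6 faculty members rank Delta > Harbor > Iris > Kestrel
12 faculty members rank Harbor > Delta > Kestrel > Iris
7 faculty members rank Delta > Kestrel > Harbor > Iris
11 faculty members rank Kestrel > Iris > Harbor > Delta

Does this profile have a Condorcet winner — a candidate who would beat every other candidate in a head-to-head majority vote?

Yes

Head-to-head results (45 voters total):
Iris vs Kestrel: Kestrel wins 34–11.
Iris vs Delta: Delta wins 29–16.
Iris vs Harbor: Harbor wins 34–11.
Kestrel vs Delta: Delta wins 25–20.
Kestrel vs Harbor: Harbor wins 23–22.
Delta vs Harbor: Harbor wins 32–13.
Harbor beats each rival — Iris (34–11), Kestrel (23–22), Delta (32–13) — so Harbor is the Condorcet winner.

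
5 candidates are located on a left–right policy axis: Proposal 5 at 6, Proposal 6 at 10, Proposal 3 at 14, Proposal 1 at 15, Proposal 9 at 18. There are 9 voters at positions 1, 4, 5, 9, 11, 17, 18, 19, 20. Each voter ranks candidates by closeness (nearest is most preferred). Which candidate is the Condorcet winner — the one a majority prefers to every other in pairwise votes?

Proposal 6

With single-peaked preferences on a line, the Condorcet winner is the candidate closest to the median voter.
The median voter (position 11) is closest to Proposal 6 at 10.
Check: Proposal 6 vs Proposal 9 — voters closer to Proposal 6: 5 of 9.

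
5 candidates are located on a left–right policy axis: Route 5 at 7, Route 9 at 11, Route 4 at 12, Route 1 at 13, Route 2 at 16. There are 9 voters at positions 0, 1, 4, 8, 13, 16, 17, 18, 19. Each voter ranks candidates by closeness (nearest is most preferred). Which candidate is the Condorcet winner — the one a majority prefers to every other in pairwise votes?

Route 1

With single-peaked preferences on a line, the Condorcet winner is the candidate closest to the median voter.
The median voter (position 13) is closest to Route 1 at 13.
Check: Route 1 vs Route 2 — voters closer to Route 1: 5 of 9.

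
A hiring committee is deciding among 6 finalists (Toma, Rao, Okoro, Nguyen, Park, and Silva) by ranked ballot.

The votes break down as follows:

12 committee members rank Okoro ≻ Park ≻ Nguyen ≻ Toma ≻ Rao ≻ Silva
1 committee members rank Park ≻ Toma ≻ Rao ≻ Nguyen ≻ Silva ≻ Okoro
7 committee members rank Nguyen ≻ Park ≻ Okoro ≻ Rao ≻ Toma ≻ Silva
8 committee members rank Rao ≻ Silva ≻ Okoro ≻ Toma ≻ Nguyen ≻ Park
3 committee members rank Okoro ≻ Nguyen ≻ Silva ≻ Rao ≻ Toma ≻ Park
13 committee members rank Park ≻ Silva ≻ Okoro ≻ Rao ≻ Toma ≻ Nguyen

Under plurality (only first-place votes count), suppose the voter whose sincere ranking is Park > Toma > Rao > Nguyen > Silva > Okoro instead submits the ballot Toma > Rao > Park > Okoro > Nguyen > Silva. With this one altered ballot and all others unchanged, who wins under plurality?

Okoro

First-place totals with the altered ballot: Toma 1, Rao 8, Okoro 15, Nguyen 7, Park 13, Silva 0.
The winner is unchanged: still Okoro.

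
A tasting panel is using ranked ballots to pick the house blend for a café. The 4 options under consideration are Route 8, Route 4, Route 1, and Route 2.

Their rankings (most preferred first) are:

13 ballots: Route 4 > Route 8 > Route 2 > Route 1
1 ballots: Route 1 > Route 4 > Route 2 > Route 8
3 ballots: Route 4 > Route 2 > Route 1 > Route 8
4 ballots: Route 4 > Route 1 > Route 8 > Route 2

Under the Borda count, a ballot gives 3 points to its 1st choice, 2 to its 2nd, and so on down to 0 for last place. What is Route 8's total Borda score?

30

Borda scores:
  Route 8: 13·2 + 0 + 3·0 + 4·1 = 30
  Route 4: 13·3 + 2 + 3·3 + 4·3 = 62
  Route 1: 13·0 + 3 + 3·1 + 4·2 = 14
  Route 2: 13·1 + 1 + 3·2 + 4·0 = 20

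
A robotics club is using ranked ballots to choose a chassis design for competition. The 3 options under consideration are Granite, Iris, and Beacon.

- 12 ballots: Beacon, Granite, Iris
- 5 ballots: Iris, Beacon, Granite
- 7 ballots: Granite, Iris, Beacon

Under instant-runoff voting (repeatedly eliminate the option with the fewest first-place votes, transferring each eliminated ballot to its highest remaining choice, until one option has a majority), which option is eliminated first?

Round 1: Beacon 12, Granite 7, Iris 5. Iris has the fewest and is eliminated.
Round 2: Beacon 17, Granite 7. Beacon has a majority.

Iris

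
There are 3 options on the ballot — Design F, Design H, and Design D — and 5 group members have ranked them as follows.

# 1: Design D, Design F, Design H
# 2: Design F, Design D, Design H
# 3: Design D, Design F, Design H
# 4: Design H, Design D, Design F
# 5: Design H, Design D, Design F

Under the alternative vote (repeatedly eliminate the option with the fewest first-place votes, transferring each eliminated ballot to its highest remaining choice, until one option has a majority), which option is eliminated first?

Design F

Round 1: Design H 2, Design D 2, Design F 1. Design F has the fewest and is eliminated.
Round 2: Design D 3, Design H 2. Design D has a majority.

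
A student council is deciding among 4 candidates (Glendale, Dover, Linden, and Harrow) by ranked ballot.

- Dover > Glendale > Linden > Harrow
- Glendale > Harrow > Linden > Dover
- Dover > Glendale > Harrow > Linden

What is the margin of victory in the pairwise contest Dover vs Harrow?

1

Ballots ranking Dover above Harrow: 2.
Ballots ranking Harrow above Dover: 1.
Dover wins 2–1, a margin of 1.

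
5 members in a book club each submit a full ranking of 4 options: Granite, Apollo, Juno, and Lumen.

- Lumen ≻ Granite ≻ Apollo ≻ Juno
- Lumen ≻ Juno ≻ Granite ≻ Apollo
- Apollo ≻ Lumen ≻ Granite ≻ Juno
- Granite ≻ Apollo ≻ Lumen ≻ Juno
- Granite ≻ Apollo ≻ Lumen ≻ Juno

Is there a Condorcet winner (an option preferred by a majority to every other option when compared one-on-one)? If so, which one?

No Condorcet winner

Head-to-head results (5 voters total):
Granite vs Apollo: Granite wins 4–1.
Granite vs Juno: Granite wins 4–1.
Granite vs Lumen: Lumen wins 3–2.
Apollo vs Juno: Apollo wins 4–1.
Apollo vs Lumen: Apollo wins 3–2.
Juno vs Lumen: Lumen wins 5–0.
No candidate beats all others: Granite beats Apollo beats Lumen beats Granite, a majority cycle.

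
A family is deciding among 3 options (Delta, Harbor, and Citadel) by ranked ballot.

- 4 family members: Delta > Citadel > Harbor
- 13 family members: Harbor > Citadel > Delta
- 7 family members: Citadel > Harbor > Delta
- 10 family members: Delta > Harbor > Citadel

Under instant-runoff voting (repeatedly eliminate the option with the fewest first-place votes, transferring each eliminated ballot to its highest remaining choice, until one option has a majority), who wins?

Round 1: Delta 14, Harbor 13, Citadel 7. Citadel has the fewest and is eliminated.
Round 2: Harbor 20, Delta 14. Harbor has a majority.

Harbor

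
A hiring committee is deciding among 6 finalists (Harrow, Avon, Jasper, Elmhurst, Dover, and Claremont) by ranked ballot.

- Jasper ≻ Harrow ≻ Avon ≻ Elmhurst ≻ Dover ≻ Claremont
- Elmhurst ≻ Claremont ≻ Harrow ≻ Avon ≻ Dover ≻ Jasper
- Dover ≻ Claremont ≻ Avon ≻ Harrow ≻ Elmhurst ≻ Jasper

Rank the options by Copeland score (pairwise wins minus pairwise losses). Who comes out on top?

Harrow

Pairwise results:
  Harrow vs Avon: Harrow wins 2–1.
  Harrow vs Jasper: Harrow wins 2–1.
  Harrow vs Elmhurst: Harrow wins 2–1.
  Harrow vs Dover: Harrow wins 2–1.
  Harrow vs Claremont: Claremont wins 2–1.
  Avon vs Jasper: Avon wins 2–1.
  Avon vs Elmhurst: Avon wins 2–1.
  Avon vs Dover: Avon wins 2–1.
  Avon vs Claremont: Claremont wins 2–1.
  Jasper vs Elmhurst: Elmhurst wins 2–1.
  Jasper vs Dover: Dover wins 2–1.
  Jasper vs Claremont: Claremont wins 2–1.
  Elmhurst vs Dover: Elmhurst wins 2–1.
  Elmhurst vs Claremont: Elmhurst wins 2–1.
  Dover vs Claremont: Dover wins 2–1.
Copeland scores (wins − losses):
  Harrow: 4 − 1 = 3
  Avon: 3 − 2 = 1
  Jasper: 0 − 5 = -5
  Elmhurst: 3 − 2 = 1
  Dover: 2 − 3 = -1
  Claremont: 3 − 2 = 1
Harrow has the best Copeland score.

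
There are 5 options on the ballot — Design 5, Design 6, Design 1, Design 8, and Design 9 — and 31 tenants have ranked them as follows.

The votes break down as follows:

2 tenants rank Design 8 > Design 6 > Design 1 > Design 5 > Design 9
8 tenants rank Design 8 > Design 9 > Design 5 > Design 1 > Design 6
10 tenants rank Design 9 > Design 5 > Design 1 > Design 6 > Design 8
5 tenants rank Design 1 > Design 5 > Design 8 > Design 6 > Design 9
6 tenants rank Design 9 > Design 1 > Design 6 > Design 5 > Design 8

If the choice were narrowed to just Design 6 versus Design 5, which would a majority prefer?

Design 5

Ballots ranking Design 6 above Design 5: 2+6 = 8.
Ballots ranking Design 5 above Design 6: 8+10+5 = 23.
Design 5 wins the head-to-head, 23–8.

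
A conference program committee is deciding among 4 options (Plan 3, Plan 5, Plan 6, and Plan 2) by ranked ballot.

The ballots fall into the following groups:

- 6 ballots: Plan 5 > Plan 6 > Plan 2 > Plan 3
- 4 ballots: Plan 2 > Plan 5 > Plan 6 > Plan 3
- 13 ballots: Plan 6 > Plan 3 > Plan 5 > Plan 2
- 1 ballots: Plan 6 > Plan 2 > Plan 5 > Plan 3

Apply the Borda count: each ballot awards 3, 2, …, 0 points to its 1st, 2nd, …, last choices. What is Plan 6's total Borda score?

Borda scores:
  Plan 3: 6·0 + 4·0 + 13·2 + 0 = 26
  Plan 5: 6·3 + 4·2 + 13·1 + 1 = 40
  Plan 6: 6·2 + 4·1 + 13·3 + 3 = 58
  Plan 2: 6·1 + 4·3 + 13·0 + 2 = 20

58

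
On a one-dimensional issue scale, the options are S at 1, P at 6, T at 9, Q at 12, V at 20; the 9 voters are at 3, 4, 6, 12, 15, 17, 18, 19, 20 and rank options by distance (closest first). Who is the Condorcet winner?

Q

With single-peaked preferences on a line, the Condorcet winner is the candidate closest to the median voter.
The median voter (position 15) is closest to Q at 12.
Check: Q vs T — voters closer to Q: 6 of 9.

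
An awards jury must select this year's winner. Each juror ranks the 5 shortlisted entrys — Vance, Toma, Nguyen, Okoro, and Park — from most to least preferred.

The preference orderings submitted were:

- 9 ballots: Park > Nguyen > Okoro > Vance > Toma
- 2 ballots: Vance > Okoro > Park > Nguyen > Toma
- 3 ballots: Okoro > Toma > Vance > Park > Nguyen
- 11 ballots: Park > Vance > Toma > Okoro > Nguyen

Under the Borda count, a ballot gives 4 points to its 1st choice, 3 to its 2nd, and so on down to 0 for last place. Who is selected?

Borda scores:
  Vance: 9·1 + 2·4 + 3·2 + 11·3 = 56
  Toma: 9·0 + 2·0 + 3·3 + 11·2 = 31
  Nguyen: 9·3 + 2·1 + 3·0 + 11·0 = 29
  Okoro: 9·2 + 2·3 + 3·4 + 11·1 = 47
  Park: 9·4 + 2·2 + 3·1 + 11·4 = 87
Park has the highest total.

Park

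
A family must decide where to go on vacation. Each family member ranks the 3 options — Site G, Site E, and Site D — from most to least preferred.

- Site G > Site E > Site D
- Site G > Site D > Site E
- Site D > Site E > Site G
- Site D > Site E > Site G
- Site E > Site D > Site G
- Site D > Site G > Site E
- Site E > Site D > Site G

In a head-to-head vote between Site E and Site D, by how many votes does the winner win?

Ballots ranking Site E above Site D: 3.
Ballots ranking Site D above Site E: 4.
Site D wins 4–3, a margin of 1.

1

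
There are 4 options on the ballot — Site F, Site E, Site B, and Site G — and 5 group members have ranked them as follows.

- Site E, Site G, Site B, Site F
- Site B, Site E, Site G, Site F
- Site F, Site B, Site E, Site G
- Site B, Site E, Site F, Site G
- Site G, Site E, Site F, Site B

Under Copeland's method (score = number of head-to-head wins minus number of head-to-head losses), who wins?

Site B

Pairwise results:
  Site F vs Site E: Site E wins 4–1.
  Site F vs Site B: Site B wins 3–2.
  Site F vs Site G: Site G wins 3–2.
  Site E vs Site B: Site B wins 3–2.
  Site E vs Site G: Site E wins 4–1.
  Site B vs Site G: Site B wins 3–2.
Copeland scores (wins − losses):
  Site F: 0 − 3 = -3
  Site E: 2 − 1 = 1
  Site B: 3 − 0 = 3
  Site G: 1 − 2 = -1
Site B has the best Copeland score.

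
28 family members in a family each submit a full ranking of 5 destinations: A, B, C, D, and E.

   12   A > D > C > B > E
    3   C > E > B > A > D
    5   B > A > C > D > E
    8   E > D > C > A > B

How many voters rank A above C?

17

Ballots ranking A above C: 12+5 = 17.
Ballots ranking C above A: 3+8 = 11.
So 17 of 28 voters prefer A to C.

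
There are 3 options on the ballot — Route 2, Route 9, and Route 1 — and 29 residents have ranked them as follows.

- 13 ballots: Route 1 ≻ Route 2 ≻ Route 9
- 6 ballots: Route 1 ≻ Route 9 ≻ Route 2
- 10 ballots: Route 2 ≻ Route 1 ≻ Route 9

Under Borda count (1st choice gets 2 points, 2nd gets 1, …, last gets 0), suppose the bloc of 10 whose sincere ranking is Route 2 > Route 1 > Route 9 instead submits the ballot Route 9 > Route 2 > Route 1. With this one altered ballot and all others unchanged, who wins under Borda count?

Route 1

Borda totals with the altered ballot: Route 2 23, Route 9 26, Route 1 38.
The winner is unchanged: still Route 1.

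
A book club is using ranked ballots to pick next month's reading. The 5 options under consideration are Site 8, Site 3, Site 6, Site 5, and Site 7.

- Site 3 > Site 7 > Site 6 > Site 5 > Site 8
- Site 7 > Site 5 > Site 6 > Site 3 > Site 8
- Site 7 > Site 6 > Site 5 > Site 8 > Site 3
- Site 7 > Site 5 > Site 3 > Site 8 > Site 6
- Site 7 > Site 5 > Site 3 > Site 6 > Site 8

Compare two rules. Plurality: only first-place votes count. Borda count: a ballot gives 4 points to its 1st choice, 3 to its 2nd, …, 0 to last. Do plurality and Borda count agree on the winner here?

Plurality first-place counts: Site 8 0, Site 3 1, Site 6 0, Site 5 0, Site 7 4 → Site 7.
Borda totals: Site 8 2, Site 3 9, Site 6 8, Site 5 12, Site 7 19 → Site 7.
The two rules agree on Site 7.

Yes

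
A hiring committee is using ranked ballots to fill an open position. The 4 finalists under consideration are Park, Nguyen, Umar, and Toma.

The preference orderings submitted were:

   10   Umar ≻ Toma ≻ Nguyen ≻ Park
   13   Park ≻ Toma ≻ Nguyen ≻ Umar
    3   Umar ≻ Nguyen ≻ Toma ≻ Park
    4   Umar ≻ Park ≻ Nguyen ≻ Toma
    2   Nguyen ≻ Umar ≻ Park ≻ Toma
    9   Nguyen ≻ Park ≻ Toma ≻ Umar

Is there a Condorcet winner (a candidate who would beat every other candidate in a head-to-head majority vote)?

No

Head-to-head results (41 voters total):
Park vs Nguyen: Nguyen wins 24–17.
Park vs Umar: Park wins 22–19.
Park vs Toma: Park wins 28–13.
Nguyen vs Umar: Nguyen wins 24–17.
Nguyen vs Toma: Toma wins 23–18.
Umar vs Toma: Toma wins 22–19.
No candidate beats all others: Park beats Toma beats Nguyen beats Park, a majority cycle.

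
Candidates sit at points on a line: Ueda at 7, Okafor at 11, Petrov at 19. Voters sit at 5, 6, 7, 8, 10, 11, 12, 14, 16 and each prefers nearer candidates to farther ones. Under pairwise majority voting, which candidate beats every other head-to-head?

Okafor

With single-peaked preferences on a line, the Condorcet winner is the candidate closest to the median voter.
The median voter (position 10) is closest to Okafor at 11.
Check: Okafor vs Petrov — voters closer to Okafor: 8 of 9.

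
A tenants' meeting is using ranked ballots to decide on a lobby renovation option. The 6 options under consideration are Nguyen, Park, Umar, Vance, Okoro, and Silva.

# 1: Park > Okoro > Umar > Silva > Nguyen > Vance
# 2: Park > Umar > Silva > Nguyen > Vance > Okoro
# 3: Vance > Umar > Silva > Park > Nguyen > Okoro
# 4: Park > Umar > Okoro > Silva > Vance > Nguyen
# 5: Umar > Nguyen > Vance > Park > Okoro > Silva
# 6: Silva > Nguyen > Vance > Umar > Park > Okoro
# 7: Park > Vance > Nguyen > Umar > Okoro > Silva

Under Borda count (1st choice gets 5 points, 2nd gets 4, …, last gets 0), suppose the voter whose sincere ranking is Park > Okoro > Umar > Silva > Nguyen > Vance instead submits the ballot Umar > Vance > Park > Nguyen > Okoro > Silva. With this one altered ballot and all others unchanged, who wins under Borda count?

Umar

Borda totals with the altered ballot: Nguyen 16, Park 23, Umar 26, Vance 21, Okoro 6, Silva 13.
The switch changes the winner from Park to Umar.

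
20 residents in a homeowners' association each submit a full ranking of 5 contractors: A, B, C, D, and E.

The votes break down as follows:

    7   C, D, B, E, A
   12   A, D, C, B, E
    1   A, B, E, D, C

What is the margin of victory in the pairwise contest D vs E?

Ballots ranking D above E: 7+12 = 19.
Ballots ranking E above D: 1.
D wins 19–1, a margin of 18.

18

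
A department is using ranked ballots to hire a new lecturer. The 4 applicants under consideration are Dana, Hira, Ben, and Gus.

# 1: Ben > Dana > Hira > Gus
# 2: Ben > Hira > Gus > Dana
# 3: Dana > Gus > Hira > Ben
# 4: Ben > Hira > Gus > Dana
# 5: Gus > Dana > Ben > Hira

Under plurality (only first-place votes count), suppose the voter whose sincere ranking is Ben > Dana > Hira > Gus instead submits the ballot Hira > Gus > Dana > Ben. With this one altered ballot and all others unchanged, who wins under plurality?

Ben

First-place totals with the altered ballot: Dana 1, Hira 1, Ben 2, Gus 1.
The winner is unchanged: still Ben.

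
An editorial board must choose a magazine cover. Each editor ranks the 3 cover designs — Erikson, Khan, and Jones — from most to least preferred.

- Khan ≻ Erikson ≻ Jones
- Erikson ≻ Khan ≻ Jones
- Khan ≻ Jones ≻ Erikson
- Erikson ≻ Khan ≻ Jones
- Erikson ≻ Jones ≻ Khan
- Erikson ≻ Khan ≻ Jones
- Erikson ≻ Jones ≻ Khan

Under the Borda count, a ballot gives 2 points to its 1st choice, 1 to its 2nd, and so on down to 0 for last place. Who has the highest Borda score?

Erikson

Borda scores:
  Erikson: 1 + 2 + 0 + 2 + 2 + 2 + 2 = 11
  Khan: 2 + 1 + 2 + 1 + 0 + 1 + 0 = 7
  Jones: 0 + 0 + 1 + 0 + 1 + 0 + 1 = 3
Erikson has the highest total.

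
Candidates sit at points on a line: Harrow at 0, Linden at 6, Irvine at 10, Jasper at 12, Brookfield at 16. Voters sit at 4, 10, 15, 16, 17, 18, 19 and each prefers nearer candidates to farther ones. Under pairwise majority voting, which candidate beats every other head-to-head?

Brookfield

With single-peaked preferences on a line, the Condorcet winner is the candidate closest to the median voter.
The median voter (position 16) is closest to Brookfield at 16.
Check: Brookfield vs Harrow — voters closer to Brookfield: 6 of 7.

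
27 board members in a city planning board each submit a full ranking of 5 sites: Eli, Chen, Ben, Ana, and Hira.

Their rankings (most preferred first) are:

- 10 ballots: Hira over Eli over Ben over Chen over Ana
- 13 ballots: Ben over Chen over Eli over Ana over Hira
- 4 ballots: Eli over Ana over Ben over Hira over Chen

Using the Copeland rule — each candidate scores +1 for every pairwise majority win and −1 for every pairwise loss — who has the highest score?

Pairwise results:
  Eli vs Chen: Eli wins 14–13.
  Eli vs Ben: Eli wins 14–13.
  Eli vs Ana: Eli wins 27–0.
  Eli vs Hira: Eli wins 17–10.
  Chen vs Ben: Ben wins 27–0.
  Chen vs Ana: Chen wins 23–4.
  Chen vs Hira: Hira wins 14–13.
  Ben vs Ana: Ben wins 23–4.
  Ben vs Hira: Ben wins 17–10.
  Ana vs Hira: Ana wins 17–10.
Copeland scores (wins − losses):
  Eli: 4 − 0 = 4
  Chen: 1 − 3 = -2
  Ben: 3 − 1 = 2
  Ana: 1 − 3 = -2
  Hira: 1 − 3 = -2
Eli has the best Copeland score.

Eli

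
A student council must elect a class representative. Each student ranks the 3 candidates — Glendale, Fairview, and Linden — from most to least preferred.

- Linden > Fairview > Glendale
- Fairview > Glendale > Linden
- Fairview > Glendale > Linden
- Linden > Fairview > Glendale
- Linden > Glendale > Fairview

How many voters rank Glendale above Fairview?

Ballots ranking Glendale above Fairview: 1.
Ballots ranking Fairview above Glendale: 4.
So 1 of 5 voters prefer Glendale to Fairview.

1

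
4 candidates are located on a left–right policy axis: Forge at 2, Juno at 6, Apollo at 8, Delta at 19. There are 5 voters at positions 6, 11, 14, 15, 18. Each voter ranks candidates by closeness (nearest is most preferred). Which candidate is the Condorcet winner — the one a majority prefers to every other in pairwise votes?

Delta

With single-peaked preferences on a line, the Condorcet winner is the candidate closest to the median voter.
The median voter (position 14) is closest to Delta at 19.
Check: Delta vs Forge — voters closer to Delta: 4 of 5.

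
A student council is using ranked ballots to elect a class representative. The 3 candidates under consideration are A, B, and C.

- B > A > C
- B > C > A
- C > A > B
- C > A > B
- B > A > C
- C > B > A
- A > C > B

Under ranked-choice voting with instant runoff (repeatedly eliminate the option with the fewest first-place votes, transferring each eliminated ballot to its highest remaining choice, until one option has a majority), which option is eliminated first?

A

Round 1: B 3, C 3, A 1. A has the fewest and is eliminated.
Round 2: C 4, B 3. C has a majority.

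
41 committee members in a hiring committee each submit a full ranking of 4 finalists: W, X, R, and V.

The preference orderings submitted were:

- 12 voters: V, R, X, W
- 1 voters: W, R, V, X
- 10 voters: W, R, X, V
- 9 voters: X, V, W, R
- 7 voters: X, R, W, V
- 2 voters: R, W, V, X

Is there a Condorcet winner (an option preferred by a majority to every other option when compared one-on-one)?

No

Head-to-head results (41 voters total):
W vs X: X wins 28–13.
W vs R: R wins 21–20.
W vs V: V wins 21–20.
X vs R: R wins 25–16.
X vs V: X wins 26–15.
R vs V: V wins 21–20.
No candidate beats all others: X beats V beats R beats X, a majority cycle.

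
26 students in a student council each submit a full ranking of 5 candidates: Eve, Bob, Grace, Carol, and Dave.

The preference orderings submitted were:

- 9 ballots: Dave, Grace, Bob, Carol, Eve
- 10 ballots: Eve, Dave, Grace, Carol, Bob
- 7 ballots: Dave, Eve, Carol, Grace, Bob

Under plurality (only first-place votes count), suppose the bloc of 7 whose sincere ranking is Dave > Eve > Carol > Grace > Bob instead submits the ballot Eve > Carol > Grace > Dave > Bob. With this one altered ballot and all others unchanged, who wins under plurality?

First-place totals with the altered ballot: Eve 17, Bob 0, Grace 0, Carol 0, Dave 9.
The switch changes the winner from Dave to Eve.

Eve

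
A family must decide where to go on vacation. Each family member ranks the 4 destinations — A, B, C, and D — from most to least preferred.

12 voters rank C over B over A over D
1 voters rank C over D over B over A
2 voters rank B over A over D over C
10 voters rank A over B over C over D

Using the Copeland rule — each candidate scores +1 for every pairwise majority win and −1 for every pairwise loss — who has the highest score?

C

Pairwise results:
  A vs B: B wins 15–10.
  A vs C: C wins 13–12.
  A vs D: A wins 24–1.
  B vs C: C wins 13–12.
  B vs D: B wins 24–1.
  C vs D: C wins 23–2.
Copeland scores (wins − losses):
  A: 1 − 2 = -1
  B: 2 − 1 = 1
  C: 3 − 0 = 3
  D: 0 − 3 = -3
C has the best Copeland score.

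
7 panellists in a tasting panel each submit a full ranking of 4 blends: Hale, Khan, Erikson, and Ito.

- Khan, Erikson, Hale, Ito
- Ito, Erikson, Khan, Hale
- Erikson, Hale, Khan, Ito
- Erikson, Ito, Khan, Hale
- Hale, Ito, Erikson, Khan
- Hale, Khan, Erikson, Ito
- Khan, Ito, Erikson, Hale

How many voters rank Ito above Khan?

Ballots ranking Ito above Khan: 3.
Ballots ranking Khan above Ito: 4.
So 3 of 7 voters prefer Ito to Khan.

3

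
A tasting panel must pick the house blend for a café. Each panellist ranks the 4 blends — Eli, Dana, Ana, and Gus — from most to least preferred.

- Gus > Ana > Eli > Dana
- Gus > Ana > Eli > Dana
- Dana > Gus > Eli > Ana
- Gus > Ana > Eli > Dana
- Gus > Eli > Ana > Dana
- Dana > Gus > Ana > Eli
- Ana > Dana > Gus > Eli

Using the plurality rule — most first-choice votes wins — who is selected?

First-place vote totals:
  Eli: 0
  Dana: 2
  Ana: 1
  Gus: 4
Gus has the most first-place votes.

Gus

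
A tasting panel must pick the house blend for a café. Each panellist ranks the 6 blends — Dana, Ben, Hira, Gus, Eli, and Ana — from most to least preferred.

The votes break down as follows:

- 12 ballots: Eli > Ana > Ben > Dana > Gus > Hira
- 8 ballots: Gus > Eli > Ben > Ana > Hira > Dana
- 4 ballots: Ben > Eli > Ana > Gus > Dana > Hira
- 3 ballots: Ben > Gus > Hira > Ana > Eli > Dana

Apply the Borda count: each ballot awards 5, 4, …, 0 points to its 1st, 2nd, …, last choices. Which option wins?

Borda scores:
  Dana: 12·2 + 8·0 + 4·1 + 3·0 = 28
  Ben: 12·3 + 8·3 + 4·5 + 3·5 = 95
  Hira: 12·0 + 8·1 + 4·0 + 3·3 = 17
  Gus: 12·1 + 8·5 + 4·2 + 3·4 = 72
  Eli: 12·5 + 8·4 + 4·4 + 3·1 = 111
  Ana: 12·4 + 8·2 + 4·3 + 3·2 = 82
Eli has the highest total.

Eli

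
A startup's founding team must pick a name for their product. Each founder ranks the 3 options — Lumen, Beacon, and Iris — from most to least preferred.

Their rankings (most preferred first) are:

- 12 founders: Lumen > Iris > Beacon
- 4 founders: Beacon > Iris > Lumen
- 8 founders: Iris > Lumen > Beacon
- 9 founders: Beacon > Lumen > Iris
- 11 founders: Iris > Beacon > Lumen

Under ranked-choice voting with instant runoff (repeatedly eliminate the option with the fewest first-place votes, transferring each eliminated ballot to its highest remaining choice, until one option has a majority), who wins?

Round 1: Iris 19, Beacon 13, Lumen 12. Lumen has the fewest and is eliminated.
Round 2: Iris 31, Beacon 13. Iris has a majority.

Iris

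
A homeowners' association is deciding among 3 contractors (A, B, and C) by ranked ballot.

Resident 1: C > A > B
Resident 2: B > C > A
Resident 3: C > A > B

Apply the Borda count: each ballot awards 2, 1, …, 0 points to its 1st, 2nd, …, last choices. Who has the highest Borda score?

Borda scores:
  A: 1 + 0 + 1 = 2
  B: 0 + 2 + 0 = 2
  C: 2 + 1 + 2 = 5
C has the highest total.

C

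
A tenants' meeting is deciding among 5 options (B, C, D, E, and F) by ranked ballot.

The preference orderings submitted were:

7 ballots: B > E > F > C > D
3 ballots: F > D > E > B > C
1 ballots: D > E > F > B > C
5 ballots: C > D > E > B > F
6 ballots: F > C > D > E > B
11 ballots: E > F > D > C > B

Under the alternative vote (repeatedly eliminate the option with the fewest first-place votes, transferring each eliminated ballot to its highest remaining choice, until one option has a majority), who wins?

Round 1: E 11, F 9, B 7, C 5, D 1. D has the fewest and is eliminated.
Round 2: E 12, F 9, B 7, C 5. C has the fewest and is eliminated.
Round 3: E 17, F 9, B 7. E has a majority.

E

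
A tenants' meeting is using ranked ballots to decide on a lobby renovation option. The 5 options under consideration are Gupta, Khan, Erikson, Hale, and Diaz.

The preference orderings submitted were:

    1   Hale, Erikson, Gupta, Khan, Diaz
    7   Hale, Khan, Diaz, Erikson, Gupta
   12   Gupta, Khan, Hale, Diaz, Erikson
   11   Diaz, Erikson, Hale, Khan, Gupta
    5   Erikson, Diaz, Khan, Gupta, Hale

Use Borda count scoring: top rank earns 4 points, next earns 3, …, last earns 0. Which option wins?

Borda scores:
  Gupta: 2 + 7·0 + 12·4 + 11·0 + 5·1 = 55
  Khan: 1 + 7·3 + 12·3 + 11·1 + 5·2 = 79
  Erikson: 3 + 7·1 + 12·0 + 11·3 + 5·4 = 63
  Hale: 4 + 7·4 + 12·2 + 11·2 + 5·0 = 78
  Diaz: 0 + 7·2 + 12·1 + 11·4 + 5·3 = 85
Diaz has the highest total.

Diaz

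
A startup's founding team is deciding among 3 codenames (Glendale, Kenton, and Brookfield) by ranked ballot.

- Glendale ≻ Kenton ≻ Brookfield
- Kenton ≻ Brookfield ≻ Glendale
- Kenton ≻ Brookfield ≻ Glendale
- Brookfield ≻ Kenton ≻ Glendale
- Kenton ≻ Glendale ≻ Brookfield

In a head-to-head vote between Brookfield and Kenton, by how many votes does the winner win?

3

Ballots ranking Brookfield above Kenton: 1.
Ballots ranking Kenton above Brookfield: 4.
Kenton wins 4–1, a margin of 3.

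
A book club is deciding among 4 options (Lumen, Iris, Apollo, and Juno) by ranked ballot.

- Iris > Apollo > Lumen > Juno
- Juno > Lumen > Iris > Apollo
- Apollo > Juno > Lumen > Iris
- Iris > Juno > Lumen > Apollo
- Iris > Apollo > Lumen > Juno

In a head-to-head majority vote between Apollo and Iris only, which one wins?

Ballots ranking Apollo above Iris: 1.
Ballots ranking Iris above Apollo: 4.
Iris wins the head-to-head, 4–1.

Iris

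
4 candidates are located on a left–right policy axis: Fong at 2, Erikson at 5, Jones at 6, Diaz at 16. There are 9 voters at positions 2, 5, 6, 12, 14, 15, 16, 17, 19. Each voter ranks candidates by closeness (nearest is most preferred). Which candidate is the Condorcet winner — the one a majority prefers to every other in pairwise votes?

With single-peaked preferences on a line, the Condorcet winner is the candidate closest to the median voter.
The median voter (position 14) is closest to Diaz at 16.
Check: Diaz vs Jones — voters closer to Diaz: 6 of 9.

Diaz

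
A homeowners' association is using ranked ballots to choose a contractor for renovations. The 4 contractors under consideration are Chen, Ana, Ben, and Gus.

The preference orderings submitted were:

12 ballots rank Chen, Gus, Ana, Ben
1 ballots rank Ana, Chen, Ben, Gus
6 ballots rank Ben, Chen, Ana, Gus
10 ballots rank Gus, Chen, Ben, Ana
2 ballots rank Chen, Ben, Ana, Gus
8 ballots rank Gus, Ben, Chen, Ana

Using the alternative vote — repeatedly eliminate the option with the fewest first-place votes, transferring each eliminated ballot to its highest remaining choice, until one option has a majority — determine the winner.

Chen

Round 1: Gus 18, Chen 14, Ben 6, Ana 1. Ana has the fewest and is eliminated.
Round 2: Gus 18, Chen 15, Ben 6. Ben has the fewest and is eliminated.
Round 3: Chen 21, Gus 18. Chen has a majority.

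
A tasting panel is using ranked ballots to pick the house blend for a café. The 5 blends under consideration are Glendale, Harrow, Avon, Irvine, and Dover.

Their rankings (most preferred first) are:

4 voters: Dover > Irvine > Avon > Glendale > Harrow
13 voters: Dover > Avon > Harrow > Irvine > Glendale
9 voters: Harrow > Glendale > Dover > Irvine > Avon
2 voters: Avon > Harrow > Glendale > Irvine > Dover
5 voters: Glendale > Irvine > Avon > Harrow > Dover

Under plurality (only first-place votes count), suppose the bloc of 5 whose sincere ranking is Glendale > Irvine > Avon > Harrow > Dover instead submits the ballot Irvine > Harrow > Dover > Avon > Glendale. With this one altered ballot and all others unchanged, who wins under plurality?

Dover

First-place totals with the altered ballot: Glendale 0, Harrow 9, Avon 2, Irvine 5, Dover 17.
The winner is unchanged: still Dover.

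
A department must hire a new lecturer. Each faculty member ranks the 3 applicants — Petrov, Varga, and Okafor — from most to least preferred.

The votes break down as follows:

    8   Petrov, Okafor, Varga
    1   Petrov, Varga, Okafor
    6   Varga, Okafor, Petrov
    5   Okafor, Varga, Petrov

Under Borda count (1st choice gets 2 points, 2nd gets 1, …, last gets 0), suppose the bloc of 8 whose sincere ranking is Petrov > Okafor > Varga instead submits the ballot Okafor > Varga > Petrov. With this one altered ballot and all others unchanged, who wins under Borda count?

Okafor

Borda totals with the altered ballot: Petrov 2, Varga 26, Okafor 32.
The winner is unchanged: still Okafor.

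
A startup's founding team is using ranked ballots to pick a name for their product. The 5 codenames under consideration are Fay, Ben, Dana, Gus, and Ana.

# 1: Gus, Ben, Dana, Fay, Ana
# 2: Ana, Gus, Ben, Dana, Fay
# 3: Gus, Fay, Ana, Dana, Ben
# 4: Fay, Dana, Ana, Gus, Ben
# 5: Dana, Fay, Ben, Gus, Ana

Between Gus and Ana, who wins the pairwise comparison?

Gus

Ballots ranking Gus above Ana: 3.
Ballots ranking Ana above Gus: 2.
Gus wins the head-to-head, 3–2.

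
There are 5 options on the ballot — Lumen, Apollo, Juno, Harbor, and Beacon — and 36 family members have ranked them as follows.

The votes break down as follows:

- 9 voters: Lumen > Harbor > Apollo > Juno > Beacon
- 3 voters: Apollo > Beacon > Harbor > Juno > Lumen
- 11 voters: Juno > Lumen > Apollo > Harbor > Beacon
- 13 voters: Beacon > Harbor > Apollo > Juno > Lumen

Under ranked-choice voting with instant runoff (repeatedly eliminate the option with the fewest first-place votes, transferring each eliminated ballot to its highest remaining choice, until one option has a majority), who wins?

Round 1: Beacon 13, Juno 11, Lumen 9, Apollo 3, Harbor 0. Harbor has the fewest and is eliminated.
Round 2: Beacon 13, Juno 11, Lumen 9, Apollo 3. Apollo has the fewest and is eliminated.
Round 3: Beacon 16, Juno 11, Lumen 9. Lumen has the fewest and is eliminated.
Round 4: Juno 20, Beacon 16. Juno has a majority.

Juno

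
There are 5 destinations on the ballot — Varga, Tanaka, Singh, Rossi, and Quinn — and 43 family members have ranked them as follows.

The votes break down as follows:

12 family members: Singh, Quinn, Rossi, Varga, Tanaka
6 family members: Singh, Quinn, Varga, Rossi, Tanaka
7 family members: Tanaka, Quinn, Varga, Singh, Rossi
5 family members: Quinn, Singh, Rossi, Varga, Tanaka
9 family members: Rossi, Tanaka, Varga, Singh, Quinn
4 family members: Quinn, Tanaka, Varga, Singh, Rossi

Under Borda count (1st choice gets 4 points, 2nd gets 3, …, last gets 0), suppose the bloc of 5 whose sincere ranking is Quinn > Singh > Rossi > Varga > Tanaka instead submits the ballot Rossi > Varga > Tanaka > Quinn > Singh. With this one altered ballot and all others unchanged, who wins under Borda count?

Quinn

Borda totals with the altered ballot: Varga 79, Tanaka 77, Singh 92, Rossi 86, Quinn 96.
The winner is unchanged: still Quinn.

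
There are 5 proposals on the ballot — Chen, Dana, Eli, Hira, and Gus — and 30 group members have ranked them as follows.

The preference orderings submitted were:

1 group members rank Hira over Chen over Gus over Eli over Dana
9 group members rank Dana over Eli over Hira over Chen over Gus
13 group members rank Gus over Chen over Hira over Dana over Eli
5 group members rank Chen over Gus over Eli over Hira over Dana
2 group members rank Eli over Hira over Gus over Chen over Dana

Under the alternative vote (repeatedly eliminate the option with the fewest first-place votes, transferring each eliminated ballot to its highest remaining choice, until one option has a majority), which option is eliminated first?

Round 1: Gus 13, Dana 9, Chen 5, Eli 2, Hira 1. Hira has the fewest and is eliminated.
Round 2: Gus 13, Dana 9, Chen 6, Eli 2. Eli has the fewest and is eliminated.
Round 3: Gus 15, Dana 9, Chen 6. Chen has the fewest and is eliminated.
Round 4: Gus 21, Dana 9. Gus has a majority.

Hira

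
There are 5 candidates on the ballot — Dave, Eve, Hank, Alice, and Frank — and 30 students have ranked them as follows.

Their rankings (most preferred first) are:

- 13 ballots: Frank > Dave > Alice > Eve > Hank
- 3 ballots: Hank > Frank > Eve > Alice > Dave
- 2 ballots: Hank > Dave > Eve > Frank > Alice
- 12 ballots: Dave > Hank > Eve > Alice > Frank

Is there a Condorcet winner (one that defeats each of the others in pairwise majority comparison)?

Head-to-head results (30 voters total):
Dave vs Eve: Dave wins 27–3.
Dave vs Hank: Dave wins 25–5.
Dave vs Alice: Dave wins 27–3.
Dave vs Frank: Frank wins 16–14.
Eve vs Hank: Hank wins 17–13.
Eve vs Alice: Eve wins 17–13.
Eve vs Frank: Frank wins 16–14.
Hank vs Alice: Hank wins 17–13.
Hank vs Frank: Hank wins 17–13.
Alice vs Frank: Frank wins 18–12.
No candidate beats all others: Dave beats Hank beats Frank beats Dave, a majority cycle.

No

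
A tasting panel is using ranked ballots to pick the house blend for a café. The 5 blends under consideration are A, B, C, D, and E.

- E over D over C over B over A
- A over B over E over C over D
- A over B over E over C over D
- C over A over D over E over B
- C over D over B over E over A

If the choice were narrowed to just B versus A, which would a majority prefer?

Ballots ranking B above A: 2.
Ballots ranking A above B: 3.
A wins the head-to-head, 3–2.

A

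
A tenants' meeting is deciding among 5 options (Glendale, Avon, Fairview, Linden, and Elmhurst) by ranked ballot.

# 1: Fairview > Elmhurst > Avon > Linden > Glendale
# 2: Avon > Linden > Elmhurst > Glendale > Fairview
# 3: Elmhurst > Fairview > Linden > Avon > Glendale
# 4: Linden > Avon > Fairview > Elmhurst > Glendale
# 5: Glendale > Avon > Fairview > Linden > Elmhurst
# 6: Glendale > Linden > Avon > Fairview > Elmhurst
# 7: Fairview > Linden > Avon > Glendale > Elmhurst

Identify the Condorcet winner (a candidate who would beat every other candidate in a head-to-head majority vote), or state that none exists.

Head-to-head results (7 voters total):
Glendale vs Avon: Avon wins 5–2.
Glendale vs Fairview: Fairview wins 4–3.
Glendale vs Linden: Linden wins 5–2.
Glendale vs Elmhurst: Elmhurst wins 4–3.
Avon vs Fairview: Avon wins 4–3.
Avon vs Linden: Linden wins 4–3.
Avon vs Elmhurst: Avon wins 5–2.
Fairview vs Linden: Fairview wins 4–3.
Fairview vs Elmhurst: Fairview wins 5–2.
Linden vs Elmhurst: Linden wins 5–2.
No candidate beats all others: Avon beats Fairview beats Linden beats Avon, a majority cycle.

None — there is no Condorcet winner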